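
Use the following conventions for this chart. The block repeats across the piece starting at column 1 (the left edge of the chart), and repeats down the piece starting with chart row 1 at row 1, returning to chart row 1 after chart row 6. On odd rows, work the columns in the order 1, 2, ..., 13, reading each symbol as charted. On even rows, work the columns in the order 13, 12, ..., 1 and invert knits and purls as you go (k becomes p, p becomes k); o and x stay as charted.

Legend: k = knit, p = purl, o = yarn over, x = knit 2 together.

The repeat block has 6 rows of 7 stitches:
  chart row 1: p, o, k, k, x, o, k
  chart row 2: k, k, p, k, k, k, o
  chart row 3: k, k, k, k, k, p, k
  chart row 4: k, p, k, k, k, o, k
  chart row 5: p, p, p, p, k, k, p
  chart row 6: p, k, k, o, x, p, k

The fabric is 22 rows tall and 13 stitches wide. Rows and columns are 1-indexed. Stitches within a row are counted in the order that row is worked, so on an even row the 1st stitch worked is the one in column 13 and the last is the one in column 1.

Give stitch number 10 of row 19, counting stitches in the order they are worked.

Result:
k

Derivation:
For row 19: chart row = ((19-1) mod 6) + 1 = 1; this is a RS (odd) row.
Chart row 1 tiled across columns 1-13: p o k k x o k p o k k x o
Right side: take the tiled row as-is (worked left to right from column 1).
Stitch 10 in working order -> k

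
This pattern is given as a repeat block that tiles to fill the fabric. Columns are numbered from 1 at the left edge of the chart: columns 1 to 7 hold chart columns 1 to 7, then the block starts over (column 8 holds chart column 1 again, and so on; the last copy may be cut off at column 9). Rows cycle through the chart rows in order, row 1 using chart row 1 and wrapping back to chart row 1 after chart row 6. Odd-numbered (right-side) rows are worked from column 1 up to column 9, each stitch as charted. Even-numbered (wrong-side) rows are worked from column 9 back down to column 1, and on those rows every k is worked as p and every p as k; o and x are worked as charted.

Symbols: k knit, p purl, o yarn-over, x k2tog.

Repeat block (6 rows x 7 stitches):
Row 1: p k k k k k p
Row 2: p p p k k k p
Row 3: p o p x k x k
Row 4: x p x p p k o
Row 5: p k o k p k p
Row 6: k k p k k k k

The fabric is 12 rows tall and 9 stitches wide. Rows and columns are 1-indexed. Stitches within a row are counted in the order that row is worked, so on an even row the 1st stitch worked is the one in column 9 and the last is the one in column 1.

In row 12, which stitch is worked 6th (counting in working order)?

Result:
p

Derivation:
Row 12: (12-1) mod 6 = 5, so use chart row 6. Even row -> WS.
Chart row 6 tiled across columns 1-9: k k p k k k k k k
WS: work from column 9 back to column 1 (reverse the tiled row), swapping k<->p (o and x unchanged).
Row 12 as worked: p p p p p p k p p
The 6th stitch worked is p.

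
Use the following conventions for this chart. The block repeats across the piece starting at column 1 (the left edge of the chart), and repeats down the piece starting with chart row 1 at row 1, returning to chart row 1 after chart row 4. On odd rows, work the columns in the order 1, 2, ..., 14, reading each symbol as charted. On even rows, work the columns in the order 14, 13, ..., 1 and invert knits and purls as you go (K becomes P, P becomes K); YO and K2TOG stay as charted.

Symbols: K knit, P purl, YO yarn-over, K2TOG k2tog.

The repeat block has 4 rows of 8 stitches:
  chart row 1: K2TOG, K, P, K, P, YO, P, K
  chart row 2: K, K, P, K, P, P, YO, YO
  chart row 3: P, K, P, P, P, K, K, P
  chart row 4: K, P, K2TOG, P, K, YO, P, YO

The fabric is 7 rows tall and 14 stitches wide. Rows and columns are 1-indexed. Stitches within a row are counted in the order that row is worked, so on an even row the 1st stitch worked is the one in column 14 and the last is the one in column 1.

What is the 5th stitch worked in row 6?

== STITCH ==
P

Derivation:
Row 6: (6-1) mod 4 = 1, so use chart row 2. Even row -> WS.
Chart row 2 tiled across columns 1-14: K K P K P P YO YO K K P K P P
Wrong side: read the tiled row from column 14 down to 1 and exchange K with P (leave YO, K2TOG).
Row 6 as worked: K K P K P P YO YO K K P K P P
Stitch 5 in working order -> P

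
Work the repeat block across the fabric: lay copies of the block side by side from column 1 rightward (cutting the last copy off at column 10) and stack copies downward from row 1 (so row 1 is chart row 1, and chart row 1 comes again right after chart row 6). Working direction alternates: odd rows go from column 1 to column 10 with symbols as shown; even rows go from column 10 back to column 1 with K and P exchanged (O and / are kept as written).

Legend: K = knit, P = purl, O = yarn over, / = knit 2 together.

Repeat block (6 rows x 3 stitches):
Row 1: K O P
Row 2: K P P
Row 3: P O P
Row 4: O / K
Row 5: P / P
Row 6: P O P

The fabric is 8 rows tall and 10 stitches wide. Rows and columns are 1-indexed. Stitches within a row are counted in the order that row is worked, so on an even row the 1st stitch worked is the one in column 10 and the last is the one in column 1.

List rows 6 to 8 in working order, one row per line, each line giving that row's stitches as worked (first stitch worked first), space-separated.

Rows as worked:
K K O K K O K K O K
K O P K O P K O P K
P K K P K K P K K P

Derivation:
Row 6: chart row 6, WS - tiled (columns 1-10): P O P P O P P O P P; work from column 10 back to 1 with K<->P swapped.
Row 7: chart row 1, RS - tile across columns 1-10 and work as-is.
Row 8: chart row 2, WS - tiled (columns 1-10): K P P K P P K P P K; work from column 10 back to 1 with K<->P swapped.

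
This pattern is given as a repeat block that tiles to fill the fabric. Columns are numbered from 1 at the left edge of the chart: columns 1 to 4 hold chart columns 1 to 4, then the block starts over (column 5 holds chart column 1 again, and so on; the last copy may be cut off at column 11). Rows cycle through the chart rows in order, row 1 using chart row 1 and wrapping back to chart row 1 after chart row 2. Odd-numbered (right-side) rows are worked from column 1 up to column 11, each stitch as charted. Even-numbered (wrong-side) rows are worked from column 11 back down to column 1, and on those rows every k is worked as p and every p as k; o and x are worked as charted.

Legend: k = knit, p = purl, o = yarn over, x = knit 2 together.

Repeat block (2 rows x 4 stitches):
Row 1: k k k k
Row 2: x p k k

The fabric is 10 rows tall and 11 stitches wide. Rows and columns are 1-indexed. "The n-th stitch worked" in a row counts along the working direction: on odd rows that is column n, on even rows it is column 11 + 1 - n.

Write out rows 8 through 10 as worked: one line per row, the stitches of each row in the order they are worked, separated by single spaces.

Result:
p k x p p k x p p k x
k k k k k k k k k k k
p k x p p k x p p k x

Derivation:
Row 8: chart row 2, WS - tiled (columns 1-11): x p k k x p k k x p k; work from column 11 back to 1 with k<->p swapped.
Row 9: chart row 1, RS - tile across columns 1-11 and work as-is.
Row 10: chart row 2, WS - tiled (columns 1-11): x p k k x p k k x p k; work from column 11 back to 1 with k<->p swapped.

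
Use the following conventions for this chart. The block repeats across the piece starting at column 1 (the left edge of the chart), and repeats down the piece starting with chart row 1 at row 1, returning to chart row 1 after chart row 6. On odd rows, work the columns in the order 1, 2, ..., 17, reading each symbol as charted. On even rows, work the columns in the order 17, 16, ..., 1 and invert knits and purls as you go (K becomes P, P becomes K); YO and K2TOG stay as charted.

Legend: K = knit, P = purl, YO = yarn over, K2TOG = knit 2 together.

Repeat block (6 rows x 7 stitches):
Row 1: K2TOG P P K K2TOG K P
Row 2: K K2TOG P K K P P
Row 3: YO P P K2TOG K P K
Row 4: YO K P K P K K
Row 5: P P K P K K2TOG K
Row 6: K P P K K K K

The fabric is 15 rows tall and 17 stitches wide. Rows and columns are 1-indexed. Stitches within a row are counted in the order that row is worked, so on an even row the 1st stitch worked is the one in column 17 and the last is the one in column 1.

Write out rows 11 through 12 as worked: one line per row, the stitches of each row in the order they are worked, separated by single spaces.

Rows as worked:
P P K P K K2TOG K P P K P K K2TOG K P P K
K K P P P P P K K P P P P P K K P

Derivation:
Row 11: chart row 5, RS - tile across columns 1-17 and work as-is.
Row 12: chart row 6, WS - tiled (columns 1-17): K P P K K K K K P P K K K K K P P; work from column 17 back to 1 with K<->P swapped.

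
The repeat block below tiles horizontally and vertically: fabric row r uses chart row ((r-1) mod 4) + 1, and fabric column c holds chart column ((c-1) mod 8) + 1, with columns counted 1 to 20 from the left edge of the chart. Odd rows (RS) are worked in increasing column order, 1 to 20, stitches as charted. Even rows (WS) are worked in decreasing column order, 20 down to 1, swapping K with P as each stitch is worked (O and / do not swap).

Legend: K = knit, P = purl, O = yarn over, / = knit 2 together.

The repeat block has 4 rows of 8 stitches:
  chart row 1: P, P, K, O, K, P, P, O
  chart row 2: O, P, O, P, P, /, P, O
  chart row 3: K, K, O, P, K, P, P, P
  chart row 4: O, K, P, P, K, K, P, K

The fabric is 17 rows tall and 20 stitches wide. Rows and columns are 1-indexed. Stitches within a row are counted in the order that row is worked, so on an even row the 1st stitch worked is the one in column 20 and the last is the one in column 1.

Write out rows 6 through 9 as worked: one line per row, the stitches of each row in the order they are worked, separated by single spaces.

Result:
K O K O O K / K K O K O O K / K K O K O
K K O P K P P P K K O P K P P P K K O P
K K P O P K P P K K P O P K P P K K P O
P P K O K P P O P P K O K P P O P P K O

Derivation:
Row 6: chart row 2, WS - tiled (columns 1-20): O P O P P / P O O P O P P / P O O P O P; work from column 20 back to 1 with K<->P swapped.
Row 7: chart row 3, RS - tile across columns 1-20 and work as-is.
Row 8: chart row 4, WS - tiled (columns 1-20): O K P P K K P K O K P P K K P K O K P P; work from column 20 back to 1 with K<->P swapped.
Row 9: chart row 1, RS - tile across columns 1-20 and work as-is.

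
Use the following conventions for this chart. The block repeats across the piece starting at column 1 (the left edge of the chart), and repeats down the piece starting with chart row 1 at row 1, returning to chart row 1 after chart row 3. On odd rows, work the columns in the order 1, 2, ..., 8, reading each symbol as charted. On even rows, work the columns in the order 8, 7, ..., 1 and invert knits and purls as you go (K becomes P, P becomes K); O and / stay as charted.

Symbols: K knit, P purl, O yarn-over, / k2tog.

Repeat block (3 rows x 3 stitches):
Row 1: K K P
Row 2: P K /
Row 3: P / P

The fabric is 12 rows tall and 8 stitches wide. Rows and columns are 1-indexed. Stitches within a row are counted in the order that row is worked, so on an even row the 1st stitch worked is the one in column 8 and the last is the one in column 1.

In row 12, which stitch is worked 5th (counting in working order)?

For row 12: chart row = ((12-1) mod 3) + 1 = 3; this is a WS (even) row.
Chart row 3 tiled across columns 1-8: P / P P / P P /
Wrong side: read the tiled row from column 8 down to 1 and exchange K with P (leave O, /).
Row 12 as worked: / K K / K K / K
Counting 5 along the worked row gives K.

== STITCH ==
K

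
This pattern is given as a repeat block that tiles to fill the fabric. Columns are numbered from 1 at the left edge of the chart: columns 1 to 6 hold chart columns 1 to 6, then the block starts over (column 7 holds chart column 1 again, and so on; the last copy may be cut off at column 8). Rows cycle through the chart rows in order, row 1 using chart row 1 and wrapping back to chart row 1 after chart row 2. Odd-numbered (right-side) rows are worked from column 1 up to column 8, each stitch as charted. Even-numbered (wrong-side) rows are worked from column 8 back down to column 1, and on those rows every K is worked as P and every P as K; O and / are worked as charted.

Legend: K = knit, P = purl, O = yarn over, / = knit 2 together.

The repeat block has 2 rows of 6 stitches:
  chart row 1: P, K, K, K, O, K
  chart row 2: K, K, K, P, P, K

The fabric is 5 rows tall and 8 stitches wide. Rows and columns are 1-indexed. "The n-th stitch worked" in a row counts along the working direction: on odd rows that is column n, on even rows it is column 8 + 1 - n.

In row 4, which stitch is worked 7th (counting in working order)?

== STITCH ==
P

Derivation:
For row 4: chart row = ((4-1) mod 2) + 1 = 2; this is a WS (even) row.
Chart row 2 tiled across columns 1-8: K K K P P K K K
Wrong side: read the tiled row from column 8 down to 1 and exchange K with P (leave O, /).
Row 4 as worked: P P P K K P P P
Counting 7 along the worked row gives P.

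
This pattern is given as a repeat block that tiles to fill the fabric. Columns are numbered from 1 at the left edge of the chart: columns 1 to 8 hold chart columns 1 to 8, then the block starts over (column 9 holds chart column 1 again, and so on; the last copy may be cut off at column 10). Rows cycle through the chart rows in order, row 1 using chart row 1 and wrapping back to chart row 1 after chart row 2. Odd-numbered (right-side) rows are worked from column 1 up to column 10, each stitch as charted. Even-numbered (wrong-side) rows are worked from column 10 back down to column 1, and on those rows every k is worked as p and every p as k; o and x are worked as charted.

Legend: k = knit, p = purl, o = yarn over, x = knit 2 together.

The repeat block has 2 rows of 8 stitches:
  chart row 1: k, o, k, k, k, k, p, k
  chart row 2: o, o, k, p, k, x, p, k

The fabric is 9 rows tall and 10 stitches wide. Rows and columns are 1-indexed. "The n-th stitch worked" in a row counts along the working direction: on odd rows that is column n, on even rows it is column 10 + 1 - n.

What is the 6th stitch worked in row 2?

Stitch:
p

Derivation:
For row 2: chart row = ((2-1) mod 2) + 1 = 2; this is a WS (even) row.
Chart row 2 tiled across columns 1-10: o o k p k x p k o o
Wrong side: read the tiled row from column 10 down to 1 and exchange k with p (leave o, x).
Row 2 as worked: o o p k x p k p o o
Counting 6 along the worked row gives p.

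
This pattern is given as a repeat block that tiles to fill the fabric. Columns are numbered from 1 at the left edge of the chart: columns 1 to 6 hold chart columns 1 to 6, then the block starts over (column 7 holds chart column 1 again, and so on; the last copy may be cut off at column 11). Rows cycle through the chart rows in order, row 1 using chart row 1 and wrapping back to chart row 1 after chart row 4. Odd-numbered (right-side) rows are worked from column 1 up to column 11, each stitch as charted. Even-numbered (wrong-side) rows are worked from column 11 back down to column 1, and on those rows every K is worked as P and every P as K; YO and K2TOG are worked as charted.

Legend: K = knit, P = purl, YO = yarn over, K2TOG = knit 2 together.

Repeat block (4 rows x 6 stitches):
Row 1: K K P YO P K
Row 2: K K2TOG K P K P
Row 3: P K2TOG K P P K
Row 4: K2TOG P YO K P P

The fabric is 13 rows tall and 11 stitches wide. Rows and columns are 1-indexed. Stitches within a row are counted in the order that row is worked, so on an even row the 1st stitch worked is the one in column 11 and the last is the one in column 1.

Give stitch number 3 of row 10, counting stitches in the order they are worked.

Row 10: (10-1) mod 4 = 1, so use chart row 2. Even row -> WS.
Chart row 2 tiled across columns 1-11: K K2TOG K P K P K K2TOG K P K
Wrong side: read the tiled row from column 11 down to 1 and exchange K with P (leave YO, K2TOG).
Row 10 as worked: P K P K2TOG P K P K P K2TOG P
Counting 3 along the worked row gives P.

Stitch:
P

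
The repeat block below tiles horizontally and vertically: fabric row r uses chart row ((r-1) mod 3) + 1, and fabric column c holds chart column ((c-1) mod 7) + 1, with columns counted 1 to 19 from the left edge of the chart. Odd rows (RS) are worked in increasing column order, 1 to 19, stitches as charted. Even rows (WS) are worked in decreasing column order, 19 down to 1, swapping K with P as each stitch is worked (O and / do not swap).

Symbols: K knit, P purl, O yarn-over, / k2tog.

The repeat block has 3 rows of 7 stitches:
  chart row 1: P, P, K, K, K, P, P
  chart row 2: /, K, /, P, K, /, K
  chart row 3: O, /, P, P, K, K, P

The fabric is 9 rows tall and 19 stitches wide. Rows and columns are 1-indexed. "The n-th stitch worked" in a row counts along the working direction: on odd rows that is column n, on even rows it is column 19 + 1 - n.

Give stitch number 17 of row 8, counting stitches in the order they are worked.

Row 8 uses chart row ((8-1) mod 3)+1 = 2. Row 8 is even, so WS.
Chart row 2 tiled across columns 1-19: / K / P K / K / K / P K / K / K / P K
Wrong side: read the tiled row from column 19 down to 1 and exchange K with P (leave O, /).
Row 8 as worked: P K / P / P / P K / P / P / P K / P /
Stitch 17 in working order -> /

Stitch:
/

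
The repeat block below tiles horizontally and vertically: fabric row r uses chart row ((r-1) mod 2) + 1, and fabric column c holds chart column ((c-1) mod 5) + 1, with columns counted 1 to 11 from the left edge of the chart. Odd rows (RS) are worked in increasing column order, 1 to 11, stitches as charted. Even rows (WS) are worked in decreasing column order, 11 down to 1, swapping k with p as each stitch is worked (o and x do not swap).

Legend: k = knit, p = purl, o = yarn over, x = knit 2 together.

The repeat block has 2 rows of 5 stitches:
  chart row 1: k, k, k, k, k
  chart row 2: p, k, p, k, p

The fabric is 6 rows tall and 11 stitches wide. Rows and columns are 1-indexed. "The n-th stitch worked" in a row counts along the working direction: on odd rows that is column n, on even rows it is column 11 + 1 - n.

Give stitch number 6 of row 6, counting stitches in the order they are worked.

Row 6: (6-1) mod 2 = 1, so use chart row 2. Even row -> WS.
Chart row 2 tiled across columns 1-11: p k p k p p k p k p p
WS row: flip the tiled sequence (start at column 11) and apply k<->p; o and x stay.
Row 6 as worked: k k p k p k k p k p k
The 6th stitch worked is k.

Result:
k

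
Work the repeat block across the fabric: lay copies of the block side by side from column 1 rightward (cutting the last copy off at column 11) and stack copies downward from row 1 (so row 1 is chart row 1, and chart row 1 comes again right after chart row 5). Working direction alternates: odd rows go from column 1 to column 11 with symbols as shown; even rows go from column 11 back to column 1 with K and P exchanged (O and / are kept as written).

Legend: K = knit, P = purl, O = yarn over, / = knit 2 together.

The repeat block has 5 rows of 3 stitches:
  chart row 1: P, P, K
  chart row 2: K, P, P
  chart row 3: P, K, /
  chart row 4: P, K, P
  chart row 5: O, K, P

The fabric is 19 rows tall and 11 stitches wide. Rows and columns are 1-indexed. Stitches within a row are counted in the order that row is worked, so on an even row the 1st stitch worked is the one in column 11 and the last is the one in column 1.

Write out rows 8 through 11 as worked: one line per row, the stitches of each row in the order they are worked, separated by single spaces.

Row 8: chart row 3, WS - tiled (columns 1-11): P K / P K / P K / P K; work from column 11 back to 1 with K<->P swapped.
Row 9: chart row 4, RS - tile across columns 1-11 and work as-is.
Row 10: chart row 5, WS - tiled (columns 1-11): O K P O K P O K P O K; work from column 11 back to 1 with K<->P swapped.
Row 11: chart row 1, RS - tile across columns 1-11 and work as-is.

Rows as worked:
P K / P K / P K / P K
P K P P K P P K P P K
P O K P O K P O K P O
P P K P P K P P K P P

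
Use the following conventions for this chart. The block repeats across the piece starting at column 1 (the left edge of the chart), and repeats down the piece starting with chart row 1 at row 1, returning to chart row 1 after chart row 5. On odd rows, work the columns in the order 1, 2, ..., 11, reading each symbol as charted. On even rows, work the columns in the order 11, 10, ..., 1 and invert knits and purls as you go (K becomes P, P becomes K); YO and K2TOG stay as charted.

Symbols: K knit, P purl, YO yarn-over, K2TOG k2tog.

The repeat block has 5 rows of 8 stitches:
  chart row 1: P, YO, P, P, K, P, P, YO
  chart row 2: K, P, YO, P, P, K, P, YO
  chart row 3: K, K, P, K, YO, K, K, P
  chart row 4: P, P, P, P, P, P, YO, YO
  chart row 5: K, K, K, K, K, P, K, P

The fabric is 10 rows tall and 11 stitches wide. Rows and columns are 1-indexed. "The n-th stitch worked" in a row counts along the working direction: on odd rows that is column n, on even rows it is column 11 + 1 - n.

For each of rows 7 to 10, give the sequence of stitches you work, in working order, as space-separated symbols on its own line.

Row 7: chart row 2, RS - tile across columns 1-11 and work as-is.
Row 8: chart row 3, WS - tiled (columns 1-11): K K P K YO K K P K K P; work from column 11 back to 1 with K<->P swapped.
Row 9: chart row 4, RS - tile across columns 1-11 and work as-is.
Row 10: chart row 5, WS - tiled (columns 1-11): K K K K K P K P K K K; work from column 11 back to 1 with K<->P swapped.

== ROWS AS WORKED ==
K P YO P P K P YO K P YO
K P P K P P YO P K P P
P P P P P P YO YO P P P
P P P K P K P P P P P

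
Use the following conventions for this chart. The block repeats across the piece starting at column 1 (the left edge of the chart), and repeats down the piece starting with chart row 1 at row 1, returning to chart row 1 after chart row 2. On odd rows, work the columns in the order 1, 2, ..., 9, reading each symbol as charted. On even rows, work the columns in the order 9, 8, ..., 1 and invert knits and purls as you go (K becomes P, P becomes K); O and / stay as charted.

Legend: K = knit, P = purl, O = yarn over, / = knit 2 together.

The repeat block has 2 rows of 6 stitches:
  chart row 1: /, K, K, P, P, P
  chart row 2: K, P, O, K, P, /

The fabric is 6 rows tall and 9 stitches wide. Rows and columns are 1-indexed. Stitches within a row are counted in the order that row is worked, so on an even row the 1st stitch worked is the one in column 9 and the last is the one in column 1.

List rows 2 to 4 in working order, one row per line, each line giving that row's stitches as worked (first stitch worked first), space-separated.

Row 2: chart row 2, WS - tiled (columns 1-9): K P O K P / K P O; work from column 9 back to 1 with K<->P swapped.
Row 3: chart row 1, RS - tile across columns 1-9 and work as-is.
Row 4: chart row 2, WS - tiled (columns 1-9): K P O K P / K P O; work from column 9 back to 1 with K<->P swapped.

Rows as worked:
O K P / K P O K P
/ K K P P P / K K
O K P / K P O K P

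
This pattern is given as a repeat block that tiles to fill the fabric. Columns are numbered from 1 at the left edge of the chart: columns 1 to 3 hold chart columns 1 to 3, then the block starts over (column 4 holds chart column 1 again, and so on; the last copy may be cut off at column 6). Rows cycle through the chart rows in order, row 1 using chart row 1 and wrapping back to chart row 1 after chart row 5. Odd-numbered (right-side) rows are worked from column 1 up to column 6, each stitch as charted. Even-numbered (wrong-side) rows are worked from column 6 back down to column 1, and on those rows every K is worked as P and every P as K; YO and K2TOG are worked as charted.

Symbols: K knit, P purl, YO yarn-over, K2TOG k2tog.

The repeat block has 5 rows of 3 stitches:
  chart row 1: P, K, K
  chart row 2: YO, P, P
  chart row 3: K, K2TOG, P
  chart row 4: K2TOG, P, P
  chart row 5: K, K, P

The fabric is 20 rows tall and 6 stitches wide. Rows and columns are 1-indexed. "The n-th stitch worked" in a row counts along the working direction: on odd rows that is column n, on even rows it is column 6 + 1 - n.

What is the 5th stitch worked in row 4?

Row 4: (4-1) mod 5 = 3, so use chart row 4. Even row -> WS.
Chart row 4 tiled across columns 1-6: K2TOG P P K2TOG P P
WS row: flip the tiled sequence (start at column 6) and apply K<->P; YO and K2TOG stay.
Row 4 as worked: K K K2TOG K K K2TOG
Counting 5 along the worked row gives K.

== STITCH ==
K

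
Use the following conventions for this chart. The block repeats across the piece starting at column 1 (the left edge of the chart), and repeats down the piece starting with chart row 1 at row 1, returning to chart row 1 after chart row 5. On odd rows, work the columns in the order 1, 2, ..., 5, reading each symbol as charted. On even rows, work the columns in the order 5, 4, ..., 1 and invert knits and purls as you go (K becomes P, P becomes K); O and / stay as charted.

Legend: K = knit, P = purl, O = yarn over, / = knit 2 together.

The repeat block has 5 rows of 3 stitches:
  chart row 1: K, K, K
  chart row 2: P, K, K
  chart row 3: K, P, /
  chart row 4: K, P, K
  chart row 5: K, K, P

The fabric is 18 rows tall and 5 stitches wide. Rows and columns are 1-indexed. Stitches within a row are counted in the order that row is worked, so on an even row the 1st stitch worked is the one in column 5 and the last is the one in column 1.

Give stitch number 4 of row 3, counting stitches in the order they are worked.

== STITCH ==
K

Derivation:
Row 3: (3-1) mod 5 = 2, so use chart row 3. Odd row -> RS.
Chart row 3 tiled across columns 1-5: K P / K P
Right side: take the tiled row as-is (worked left to right from column 1).
Stitch 4 in working order -> K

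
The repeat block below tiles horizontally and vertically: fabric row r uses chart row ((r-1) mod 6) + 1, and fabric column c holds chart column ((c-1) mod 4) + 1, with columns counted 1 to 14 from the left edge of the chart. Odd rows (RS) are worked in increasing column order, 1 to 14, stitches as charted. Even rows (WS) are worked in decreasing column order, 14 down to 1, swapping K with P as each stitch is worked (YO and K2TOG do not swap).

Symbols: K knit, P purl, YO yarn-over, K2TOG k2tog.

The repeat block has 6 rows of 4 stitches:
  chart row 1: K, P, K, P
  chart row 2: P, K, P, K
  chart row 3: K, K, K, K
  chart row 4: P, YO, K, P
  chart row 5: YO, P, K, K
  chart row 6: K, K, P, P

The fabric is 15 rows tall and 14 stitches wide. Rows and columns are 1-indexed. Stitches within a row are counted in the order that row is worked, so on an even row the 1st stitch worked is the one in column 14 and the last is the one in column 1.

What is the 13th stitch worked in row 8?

== STITCH ==
P

Derivation:
For row 8: chart row = ((8-1) mod 6) + 1 = 2; this is a WS (even) row.
Chart row 2 tiled across columns 1-14: P K P K P K P K P K P K P K
Wrong side: read the tiled row from column 14 down to 1 and exchange K with P (leave YO, K2TOG).
Row 8 as worked: P K P K P K P K P K P K P K
Stitch 13 in working order -> P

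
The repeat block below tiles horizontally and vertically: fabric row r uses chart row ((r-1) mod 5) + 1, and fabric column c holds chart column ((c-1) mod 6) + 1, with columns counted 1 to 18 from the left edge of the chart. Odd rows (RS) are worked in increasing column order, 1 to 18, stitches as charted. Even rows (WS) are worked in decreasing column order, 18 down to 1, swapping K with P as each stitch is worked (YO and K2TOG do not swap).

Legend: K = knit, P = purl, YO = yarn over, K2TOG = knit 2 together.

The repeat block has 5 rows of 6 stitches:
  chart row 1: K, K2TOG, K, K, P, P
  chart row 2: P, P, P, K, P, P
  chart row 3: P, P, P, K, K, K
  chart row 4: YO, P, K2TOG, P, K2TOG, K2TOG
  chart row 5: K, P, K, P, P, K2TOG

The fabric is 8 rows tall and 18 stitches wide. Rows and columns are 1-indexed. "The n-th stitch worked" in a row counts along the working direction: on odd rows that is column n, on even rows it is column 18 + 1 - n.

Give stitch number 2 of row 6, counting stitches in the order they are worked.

Result:
K

Derivation:
For row 6: chart row = ((6-1) mod 5) + 1 = 1; this is a WS (even) row.
Chart row 1 tiled across columns 1-18: K K2TOG K K P P K K2TOG K K P P K K2TOG K K P P
Wrong side: read the tiled row from column 18 down to 1 and exchange K with P (leave YO, K2TOG).
Row 6 as worked: K K P P K2TOG P K K P P K2TOG P K K P P K2TOG P
Stitch 2 in working order -> K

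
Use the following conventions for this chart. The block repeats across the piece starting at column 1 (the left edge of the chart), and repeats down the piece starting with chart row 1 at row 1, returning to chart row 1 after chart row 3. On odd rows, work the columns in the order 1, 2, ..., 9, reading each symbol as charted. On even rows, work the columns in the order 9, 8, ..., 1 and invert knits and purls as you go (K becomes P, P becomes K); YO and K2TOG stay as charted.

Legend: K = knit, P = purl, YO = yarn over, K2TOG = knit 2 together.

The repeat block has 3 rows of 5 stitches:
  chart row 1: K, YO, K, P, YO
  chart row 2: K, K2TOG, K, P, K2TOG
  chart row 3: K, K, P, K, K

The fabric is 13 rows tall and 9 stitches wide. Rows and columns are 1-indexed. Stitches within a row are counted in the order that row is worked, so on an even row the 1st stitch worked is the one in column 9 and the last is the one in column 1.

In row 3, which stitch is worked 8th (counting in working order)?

== STITCH ==
P

Derivation:
For row 3: chart row = ((3-1) mod 3) + 1 = 3; this is a RS (odd) row.
Chart row 3 tiled across columns 1-9: K K P K K K K P K
RS row: no reversal, no swap; stitch n worked = column n.
Counting 8 along the worked row gives P.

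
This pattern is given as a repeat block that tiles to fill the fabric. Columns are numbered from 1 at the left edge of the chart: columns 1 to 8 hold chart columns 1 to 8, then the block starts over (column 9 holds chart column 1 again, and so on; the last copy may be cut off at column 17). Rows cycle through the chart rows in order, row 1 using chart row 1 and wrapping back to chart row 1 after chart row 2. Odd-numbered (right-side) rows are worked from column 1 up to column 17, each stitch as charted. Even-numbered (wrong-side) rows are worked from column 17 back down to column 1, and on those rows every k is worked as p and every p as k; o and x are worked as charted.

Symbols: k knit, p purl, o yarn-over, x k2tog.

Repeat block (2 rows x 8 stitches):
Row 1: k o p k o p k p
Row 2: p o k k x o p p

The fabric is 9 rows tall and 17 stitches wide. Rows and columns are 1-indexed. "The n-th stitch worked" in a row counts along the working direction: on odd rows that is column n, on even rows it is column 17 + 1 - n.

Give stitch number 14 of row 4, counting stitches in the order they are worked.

Row 4 uses chart row ((4-1) mod 2)+1 = 2. Row 4 is even, so WS.
Chart row 2 tiled across columns 1-17: p o k k x o p p p o k k x o p p p
Wrong side: read the tiled row from column 17 down to 1 and exchange k with p (leave o, x).
Row 4 as worked: k k k o x p p o k k k o x p p o k
The 14th stitch worked is p.

Result:
p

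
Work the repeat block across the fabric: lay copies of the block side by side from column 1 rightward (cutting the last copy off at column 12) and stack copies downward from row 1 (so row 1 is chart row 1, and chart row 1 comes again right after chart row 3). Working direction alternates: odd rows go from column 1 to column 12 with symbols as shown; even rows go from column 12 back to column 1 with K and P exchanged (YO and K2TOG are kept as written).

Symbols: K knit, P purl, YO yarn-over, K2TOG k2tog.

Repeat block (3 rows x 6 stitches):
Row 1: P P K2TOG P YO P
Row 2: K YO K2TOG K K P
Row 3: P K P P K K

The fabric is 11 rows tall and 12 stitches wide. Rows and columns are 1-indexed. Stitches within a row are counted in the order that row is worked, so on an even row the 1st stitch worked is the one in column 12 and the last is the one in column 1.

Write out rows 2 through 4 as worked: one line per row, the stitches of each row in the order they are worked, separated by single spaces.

Result:
K P P K2TOG YO P K P P K2TOG YO P
P K P P K K P K P P K K
K YO K K2TOG K K K YO K K2TOG K K

Derivation:
Row 2: chart row 2, WS - tiled (columns 1-12): K YO K2TOG K K P K YO K2TOG K K P; work from column 12 back to 1 with K<->P swapped.
Row 3: chart row 3, RS - tile across columns 1-12 and work as-is.
Row 4: chart row 1, WS - tiled (columns 1-12): P P K2TOG P YO P P P K2TOG P YO P; work from column 12 back to 1 with K<->P swapped.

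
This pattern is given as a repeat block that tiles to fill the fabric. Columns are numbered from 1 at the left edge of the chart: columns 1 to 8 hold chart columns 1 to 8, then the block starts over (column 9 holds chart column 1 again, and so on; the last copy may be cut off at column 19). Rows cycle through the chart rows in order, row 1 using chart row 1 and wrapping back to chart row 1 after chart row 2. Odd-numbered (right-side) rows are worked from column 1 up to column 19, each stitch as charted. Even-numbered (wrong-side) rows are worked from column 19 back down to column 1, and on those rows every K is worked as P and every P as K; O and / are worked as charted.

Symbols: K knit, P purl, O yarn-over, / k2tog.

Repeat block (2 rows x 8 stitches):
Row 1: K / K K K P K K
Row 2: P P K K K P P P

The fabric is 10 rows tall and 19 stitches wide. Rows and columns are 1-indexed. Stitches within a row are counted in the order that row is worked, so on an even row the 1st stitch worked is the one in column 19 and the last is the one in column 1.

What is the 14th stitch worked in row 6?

For row 6: chart row = ((6-1) mod 2) + 1 = 2; this is a WS (even) row.
Chart row 2 tiled across columns 1-19: P P K K K P P P P P K K K P P P P P K
WS row: flip the tiled sequence (start at column 19) and apply K<->P; O and / stay.
Row 6 as worked: P K K K K K P P P K K K K K P P P K K
The 14th stitch worked is K.

Stitch:
K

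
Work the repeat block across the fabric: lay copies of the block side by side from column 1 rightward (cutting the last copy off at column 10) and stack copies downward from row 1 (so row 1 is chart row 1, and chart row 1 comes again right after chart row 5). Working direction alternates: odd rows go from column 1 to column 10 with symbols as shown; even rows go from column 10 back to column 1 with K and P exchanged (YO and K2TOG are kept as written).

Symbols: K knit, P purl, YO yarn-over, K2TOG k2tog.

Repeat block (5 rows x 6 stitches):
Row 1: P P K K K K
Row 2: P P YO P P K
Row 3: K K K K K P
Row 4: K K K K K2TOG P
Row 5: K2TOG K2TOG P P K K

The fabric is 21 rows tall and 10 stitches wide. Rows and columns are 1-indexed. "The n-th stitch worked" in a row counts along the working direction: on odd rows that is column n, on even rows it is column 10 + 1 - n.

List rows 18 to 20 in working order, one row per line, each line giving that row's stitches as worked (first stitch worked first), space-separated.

Result:
P P P P K P P P P P
K K K K K2TOG P K K K K
K K K2TOG K2TOG P P K K K2TOG K2TOG

Derivation:
Row 18: chart row 3, WS - tiled (columns 1-10): K K K K K P K K K K; work from column 10 back to 1 with K<->P swapped.
Row 19: chart row 4, RS - tile across columns 1-10 and work as-is.
Row 20: chart row 5, WS - tiled (columns 1-10): K2TOG K2TOG P P K K K2TOG K2TOG P P; work from column 10 back to 1 with K<->P swapped.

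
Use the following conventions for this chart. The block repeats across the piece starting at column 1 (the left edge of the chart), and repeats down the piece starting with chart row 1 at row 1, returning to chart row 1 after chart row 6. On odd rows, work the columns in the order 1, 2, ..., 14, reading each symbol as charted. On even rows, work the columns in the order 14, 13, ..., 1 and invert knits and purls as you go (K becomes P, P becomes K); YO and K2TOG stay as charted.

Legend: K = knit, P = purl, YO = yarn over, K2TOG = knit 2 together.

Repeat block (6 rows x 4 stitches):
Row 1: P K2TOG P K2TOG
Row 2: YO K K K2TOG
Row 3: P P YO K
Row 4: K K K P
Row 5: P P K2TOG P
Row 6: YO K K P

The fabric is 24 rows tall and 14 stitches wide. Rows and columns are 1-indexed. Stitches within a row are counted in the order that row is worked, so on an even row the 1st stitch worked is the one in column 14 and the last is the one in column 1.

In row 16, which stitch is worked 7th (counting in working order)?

For row 16: chart row = ((16-1) mod 6) + 1 = 4; this is a WS (even) row.
Chart row 4 tiled across columns 1-14: K K K P K K K P K K K P K K
Wrong side: read the tiled row from column 14 down to 1 and exchange K with P (leave YO, K2TOG).
Row 16 as worked: P P K P P P K P P P K P P P
The 7th stitch worked is K.

== STITCH ==
K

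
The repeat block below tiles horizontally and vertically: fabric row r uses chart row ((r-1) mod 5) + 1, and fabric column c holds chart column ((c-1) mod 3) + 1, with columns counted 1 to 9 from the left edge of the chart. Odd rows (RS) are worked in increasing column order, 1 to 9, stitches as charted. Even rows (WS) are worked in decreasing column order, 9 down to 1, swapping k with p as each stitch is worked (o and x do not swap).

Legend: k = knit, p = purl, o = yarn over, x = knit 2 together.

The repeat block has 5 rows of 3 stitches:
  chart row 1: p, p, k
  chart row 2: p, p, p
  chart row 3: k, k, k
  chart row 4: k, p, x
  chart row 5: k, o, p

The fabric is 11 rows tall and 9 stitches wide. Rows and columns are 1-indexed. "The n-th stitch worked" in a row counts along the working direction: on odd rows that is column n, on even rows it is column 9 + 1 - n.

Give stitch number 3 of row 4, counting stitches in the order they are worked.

Row 4 uses chart row ((4-1) mod 5)+1 = 4. Row 4 is even, so WS.
Chart row 4 tiled across columns 1-9: k p x k p x k p x
WS row: flip the tiled sequence (start at column 9) and apply k<->p; o and x stay.
Row 4 as worked: x k p x k p x k p
Stitch 3 in working order -> p

== STITCH ==
p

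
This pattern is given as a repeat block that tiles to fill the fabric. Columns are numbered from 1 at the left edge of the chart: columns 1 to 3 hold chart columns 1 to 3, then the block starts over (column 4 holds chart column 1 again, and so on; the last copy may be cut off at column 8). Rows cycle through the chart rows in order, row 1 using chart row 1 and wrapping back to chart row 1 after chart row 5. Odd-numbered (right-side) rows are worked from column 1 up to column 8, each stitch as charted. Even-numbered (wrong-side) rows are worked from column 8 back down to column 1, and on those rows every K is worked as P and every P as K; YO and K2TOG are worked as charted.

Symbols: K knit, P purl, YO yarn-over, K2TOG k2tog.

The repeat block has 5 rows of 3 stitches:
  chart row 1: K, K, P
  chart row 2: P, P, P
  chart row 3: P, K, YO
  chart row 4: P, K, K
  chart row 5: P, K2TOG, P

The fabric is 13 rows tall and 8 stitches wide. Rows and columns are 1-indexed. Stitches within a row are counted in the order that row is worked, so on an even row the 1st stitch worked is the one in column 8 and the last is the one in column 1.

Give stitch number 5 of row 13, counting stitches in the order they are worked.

For row 13: chart row = ((13-1) mod 5) + 1 = 3; this is a RS (odd) row.
Chart row 3 tiled across columns 1-8: P K YO P K YO P K
Right side: take the tiled row as-is (worked left to right from column 1).
Counting 5 along the worked row gives K.

Stitch:
K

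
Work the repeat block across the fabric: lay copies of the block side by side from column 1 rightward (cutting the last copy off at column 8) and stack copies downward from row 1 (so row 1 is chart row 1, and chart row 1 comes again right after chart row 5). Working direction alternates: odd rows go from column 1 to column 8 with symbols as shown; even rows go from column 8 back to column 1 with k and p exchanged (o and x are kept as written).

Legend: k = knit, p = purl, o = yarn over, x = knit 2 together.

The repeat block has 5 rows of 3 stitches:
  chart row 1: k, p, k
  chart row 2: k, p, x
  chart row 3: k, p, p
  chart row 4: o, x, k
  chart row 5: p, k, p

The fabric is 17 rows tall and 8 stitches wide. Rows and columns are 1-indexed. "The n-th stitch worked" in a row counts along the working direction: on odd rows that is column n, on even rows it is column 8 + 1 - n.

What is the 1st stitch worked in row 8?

Row 8: (8-1) mod 5 = 2, so use chart row 3. Even row -> WS.
Chart row 3 tiled across columns 1-8: k p p k p p k p
Wrong side: read the tiled row from column 8 down to 1 and exchange k with p (leave o, x).
Row 8 as worked: k p k k p k k p
Stitch 1 in working order -> k

Stitch:
k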